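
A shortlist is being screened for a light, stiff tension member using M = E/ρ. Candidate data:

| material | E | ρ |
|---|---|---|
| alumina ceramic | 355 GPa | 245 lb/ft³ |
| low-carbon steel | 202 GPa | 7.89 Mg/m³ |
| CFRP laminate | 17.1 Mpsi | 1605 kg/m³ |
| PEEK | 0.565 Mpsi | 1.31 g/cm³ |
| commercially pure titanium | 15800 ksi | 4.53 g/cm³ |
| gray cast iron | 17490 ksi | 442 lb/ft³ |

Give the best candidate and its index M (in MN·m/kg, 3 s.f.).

alumina ceramic, M = 90.5 MN·m/kg

Putting every candidate on a common basis:
  alumina ceramic: E = 355.0 GPa, ρ = 3925 kg/m³
  low-carbon steel: E = 202.0 GPa, ρ = 7890 kg/m³
  CFRP laminate: E = 117.9 GPa, ρ = 1605 kg/m³
  PEEK: E = 3.896 GPa, ρ = 1310 kg/m³
  commercially pure titanium: E = 108.9 GPa, ρ = 4530 kg/m³
  gray cast iron: E = 120.6 GPa, ρ = 7080 kg/m³
  alumina ceramic: M = 90.5 MN·m/kg
  CFRP laminate: M = 73.5 MN·m/kg
  low-carbon steel: M = 25.6 MN·m/kg
  commercially pure titanium: M = 24.0 MN·m/kg
  gray cast iron: M = 17.0 MN·m/kg
  PEEK: M = 2.97 MN·m/kg
Alumina ceramic has the largest M.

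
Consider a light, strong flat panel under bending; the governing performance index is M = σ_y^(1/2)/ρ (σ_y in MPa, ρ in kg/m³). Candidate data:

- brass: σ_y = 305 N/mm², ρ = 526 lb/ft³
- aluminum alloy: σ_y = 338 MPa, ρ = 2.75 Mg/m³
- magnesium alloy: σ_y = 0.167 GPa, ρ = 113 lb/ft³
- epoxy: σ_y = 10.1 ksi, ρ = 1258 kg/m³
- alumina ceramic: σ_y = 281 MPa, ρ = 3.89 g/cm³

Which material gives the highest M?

magnesium alloy

Putting every candidate on a common basis:
  brass: σ_y = 305.0 MPa, ρ = 8426 kg/m³
  aluminum alloy: σ_y = 338.0 MPa, ρ = 2750 kg/m³
  magnesium alloy: σ_y = 167.0 MPa, ρ = 1810 kg/m³
  epoxy: σ_y = 69.64 MPa, ρ = 1258 kg/m³
  alumina ceramic: σ_y = 281.0 MPa, ρ = 3890 kg/m³
  magnesium alloy: M = 7.14×10⁻³
  aluminum alloy: M = 6.69×10⁻³
  epoxy: M = 6.63×10⁻³
  alumina ceramic: M = 4.31×10⁻³
  brass: M = 2.07×10⁻³
Highest index: magnesium alloy.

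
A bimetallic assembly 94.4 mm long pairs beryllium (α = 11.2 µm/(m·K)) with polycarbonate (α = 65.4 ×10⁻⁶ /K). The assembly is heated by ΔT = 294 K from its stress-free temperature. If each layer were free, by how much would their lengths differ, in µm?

Δα = |11.2 − 65.4|×10⁻⁶/K = 54.2×10⁻⁶/K.
ΔL_mismatch = Δα·L·ΔT = 54.2×10⁻⁶ × 94.4 mm × 294.0 K = 1500 µm.

1500 µm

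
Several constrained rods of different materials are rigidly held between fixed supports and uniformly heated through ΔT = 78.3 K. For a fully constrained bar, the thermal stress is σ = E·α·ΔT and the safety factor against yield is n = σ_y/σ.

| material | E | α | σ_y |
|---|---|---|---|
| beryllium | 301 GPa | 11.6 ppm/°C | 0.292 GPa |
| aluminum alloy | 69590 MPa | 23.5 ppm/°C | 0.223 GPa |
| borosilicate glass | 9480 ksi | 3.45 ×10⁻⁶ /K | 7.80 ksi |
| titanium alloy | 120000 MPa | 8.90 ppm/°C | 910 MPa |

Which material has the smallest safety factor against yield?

Per material, after unit conversion:
  beryllium: E = 301.0, α = 11.6, σ_y = 292.0 → σ = 273 MPa, n = 1.07
  aluminum alloy: E = 69.59, α = 23.5, σ_y = 223.0 → σ = 128 MPa, n = 1.74
  borosilicate glass: E = 65.36, α = 3.45, σ_y = 53.78 → σ = 17.7 MPa, n = 3.05
  titanium alloy: E = 120.0, α = 8.90, σ_y = 910.0 → σ = 83.6 MPa, n = 10.9
Smallest n: beryllium with n = 1.07.

beryllium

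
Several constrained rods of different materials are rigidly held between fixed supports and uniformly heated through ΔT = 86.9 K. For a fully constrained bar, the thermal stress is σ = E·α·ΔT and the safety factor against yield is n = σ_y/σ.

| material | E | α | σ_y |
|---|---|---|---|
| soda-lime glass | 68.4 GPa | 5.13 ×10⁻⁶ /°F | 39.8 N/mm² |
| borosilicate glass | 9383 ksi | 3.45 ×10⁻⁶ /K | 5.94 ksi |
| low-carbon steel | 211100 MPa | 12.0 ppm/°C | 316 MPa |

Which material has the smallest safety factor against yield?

soda-lime glass

Converting E to GPa, α to ×10⁻⁶/K, σ_y to MPa, then σ and n for each:
  soda-lime glass: E = 68.40, α = 9.23, σ_y = 39.80 → σ = 54.9 MPa, n = 0.725
  borosilicate glass: E = 64.69, α = 3.45, σ_y = 40.95 → σ = 19.4 MPa, n = 2.11
  low-carbon steel: E = 211.1, α = 12.0, σ_y = 316.0 → σ = 220 MPa, n = 1.44
Smallest n: soda-lime glass with n = 0.725.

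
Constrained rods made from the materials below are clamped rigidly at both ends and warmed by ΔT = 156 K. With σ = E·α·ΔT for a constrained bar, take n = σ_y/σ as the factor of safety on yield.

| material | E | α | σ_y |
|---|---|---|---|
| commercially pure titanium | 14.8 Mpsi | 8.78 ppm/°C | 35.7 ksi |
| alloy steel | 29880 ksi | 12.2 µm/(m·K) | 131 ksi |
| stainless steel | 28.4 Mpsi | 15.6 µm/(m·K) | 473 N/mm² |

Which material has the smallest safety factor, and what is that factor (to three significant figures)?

With everything in SI (GPa, ×10⁻⁶/K, MPa):
  commercially pure titanium: E = 102.0, α = 8.78, σ_y = 246.1 → σ = 140 MPa, n = 1.76
  alloy steel: E = 206.0, α = 12.2, σ_y = 903.2 → σ = 392 MPa, n = 2.30
  stainless steel: E = 195.8, α = 15.6, σ_y = 473.0 → σ = 477 MPa, n = 0.993
Smallest n: stainless steel with n = 0.993.

stainless steel, n = 0.993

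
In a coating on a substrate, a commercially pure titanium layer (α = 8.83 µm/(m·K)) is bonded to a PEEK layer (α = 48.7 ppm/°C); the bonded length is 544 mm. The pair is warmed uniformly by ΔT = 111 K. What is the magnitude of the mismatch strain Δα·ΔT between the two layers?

Δα = |8.83 − 48.7|×10⁻⁶/K = 39.9×10⁻⁶/K.
Mismatch strain = Δα·ΔT = 39.9×10⁻⁶ × 111.0 = 4.43×10⁻³.

4.43×10⁻³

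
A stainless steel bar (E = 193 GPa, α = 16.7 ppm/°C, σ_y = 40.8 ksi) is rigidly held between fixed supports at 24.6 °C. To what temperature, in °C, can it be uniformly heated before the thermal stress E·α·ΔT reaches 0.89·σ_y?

102 °C

σ_y = 40.8 ksi = 281.3 MPa.
E·α·ΔT = 250.4 MPa ⇒ ΔT = 250.4 / (193.0×10³ × 16.7×10⁻⁶) = 77.68 K.
T = 24.6 + 77.68 = 102.3 °C.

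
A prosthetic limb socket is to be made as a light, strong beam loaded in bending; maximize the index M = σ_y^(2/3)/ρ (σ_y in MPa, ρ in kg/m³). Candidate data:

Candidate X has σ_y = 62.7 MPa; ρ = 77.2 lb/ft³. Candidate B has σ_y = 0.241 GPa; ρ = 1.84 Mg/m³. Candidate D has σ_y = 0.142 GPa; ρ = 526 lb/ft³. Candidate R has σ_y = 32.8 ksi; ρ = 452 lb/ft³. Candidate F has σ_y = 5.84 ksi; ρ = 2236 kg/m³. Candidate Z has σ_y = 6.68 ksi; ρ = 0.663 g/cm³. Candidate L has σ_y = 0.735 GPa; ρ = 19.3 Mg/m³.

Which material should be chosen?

After converting to SI:
  candidate X: σ_y = 62.70 MPa, ρ = 1237 kg/m³
  candidate B: σ_y = 241.0 MPa, ρ = 1840 kg/m³
  candidate D: σ_y = 142.0 MPa, ρ = 8426 kg/m³
  candidate R: σ_y = 226.1 MPa, ρ = 7240 kg/m³
  candidate F: σ_y = 40.27 MPa, ρ = 2236 kg/m³
  candidate Z: σ_y = 46.06 MPa, ρ = 663.0 kg/m³
  candidate L: σ_y = 735.0 MPa, ρ = 19300 kg/m³
  candidate B: M = 21.0×10⁻³
  candidate Z: M = 19.4×10⁻³
  candidate X: M = 12.8×10⁻³
  candidate F: M = 5.25×10⁻³
  candidate R: M = 5.13×10⁻³
  candidate L: M = 4.22×10⁻³
  candidate D: M = 3.23×10⁻³
The maximum is for candidate B.

candidate B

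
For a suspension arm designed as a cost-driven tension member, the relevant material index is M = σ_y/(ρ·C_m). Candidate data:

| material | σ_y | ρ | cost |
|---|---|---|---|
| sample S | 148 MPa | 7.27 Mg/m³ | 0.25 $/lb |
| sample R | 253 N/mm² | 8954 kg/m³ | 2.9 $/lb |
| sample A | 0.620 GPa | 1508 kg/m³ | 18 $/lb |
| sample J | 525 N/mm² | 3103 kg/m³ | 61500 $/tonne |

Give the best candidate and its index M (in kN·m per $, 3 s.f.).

sample S, M = 36.9 kN·m per $

Normalizing units and computing the index:
  sample S: σ_y = 148.0 MPa, ρ = 7270 kg/m³, cost = 0.5511 $/kg
  sample R: σ_y = 253.0 MPa, ρ = 8954 kg/m³, cost = 6.393 $/kg
  sample A: σ_y = 620.0 MPa, ρ = 1508 kg/m³, cost = 39.68 $/kg
  sample J: σ_y = 525.0 MPa, ρ = 3103 kg/m³, cost = 61.50 $/kg
  sample S: M = 36.9 kN·m per $
  sample A: M = 10.4 kN·m per $
  sample R: M = 4.42 kN·m per $
  sample J: M = 2.75 kN·m per $
Sample S has the largest M.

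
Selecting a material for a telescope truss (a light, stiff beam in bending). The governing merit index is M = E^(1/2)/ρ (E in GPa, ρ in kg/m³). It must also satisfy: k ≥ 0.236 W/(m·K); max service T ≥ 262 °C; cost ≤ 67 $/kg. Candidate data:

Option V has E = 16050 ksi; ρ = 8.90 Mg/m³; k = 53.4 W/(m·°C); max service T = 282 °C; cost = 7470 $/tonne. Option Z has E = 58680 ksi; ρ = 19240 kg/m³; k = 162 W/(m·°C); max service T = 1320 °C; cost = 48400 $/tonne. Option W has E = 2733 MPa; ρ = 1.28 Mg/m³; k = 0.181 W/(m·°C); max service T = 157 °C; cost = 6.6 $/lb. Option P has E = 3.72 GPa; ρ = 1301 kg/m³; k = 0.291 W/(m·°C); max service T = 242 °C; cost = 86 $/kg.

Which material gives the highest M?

option V

Screen on constraints: k ≥ 0.236 W/(m·K); max service T ≥ 262 °C; cost ≤ 67 $/kg. Survivors: option V, option Z.
Normalizing units and computing the index:
  option V: E = 110.7 GPa, ρ = 8900 kg/m³
  option Z: E = 404.6 GPa, ρ = 19240 kg/m³
  option V: M = 1.18×10⁻³
  option Z: M = 1.05×10⁻³
The maximum is for option V.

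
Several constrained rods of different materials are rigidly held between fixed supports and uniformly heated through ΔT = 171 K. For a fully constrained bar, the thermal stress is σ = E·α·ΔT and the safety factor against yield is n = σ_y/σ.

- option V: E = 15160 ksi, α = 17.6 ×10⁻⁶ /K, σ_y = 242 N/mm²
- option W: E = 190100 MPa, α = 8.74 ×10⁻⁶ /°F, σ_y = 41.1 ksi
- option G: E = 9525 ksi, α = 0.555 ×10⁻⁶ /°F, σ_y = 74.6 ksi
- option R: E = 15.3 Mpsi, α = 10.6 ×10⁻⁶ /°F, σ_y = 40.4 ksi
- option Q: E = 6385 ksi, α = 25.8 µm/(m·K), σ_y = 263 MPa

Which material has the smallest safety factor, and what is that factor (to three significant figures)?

option W, n = 0.554

Converting E to GPa, α to ×10⁻⁶/K, σ_y to MPa, then σ and n for each:
  option V: E = 104.5, α = 17.6, σ_y = 242.0 → σ = 315 MPa, n = 0.769
  option W: E = 190.1, α = 15.7, σ_y = 283.4 → σ = 511 MPa, n = 0.554
  option G: E = 65.67, α = 0.999, σ_y = 514.3 → σ = 11.2 MPa, n = 45.8
  option R: E = 105.5, α = 19.1, σ_y = 278.5 → σ = 344 MPa, n = 0.809
  option Q: E = 44.02, α = 25.8, σ_y = 263.0 → σ = 194 MPa, n = 1.35
The minimum is option W at n = 0.554.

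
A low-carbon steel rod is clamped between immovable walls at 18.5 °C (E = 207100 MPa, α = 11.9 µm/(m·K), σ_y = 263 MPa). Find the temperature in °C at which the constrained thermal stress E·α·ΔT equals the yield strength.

125 °C

E = 207100 MPa = 207.1 GPa.
E·α·ΔT = 263.0 MPa ⇒ ΔT = 263.0 / (207.1×10³ × 11.9×10⁻⁶) = 106.7 K.
T = 18.5 + 106.7 = 125.2 °C.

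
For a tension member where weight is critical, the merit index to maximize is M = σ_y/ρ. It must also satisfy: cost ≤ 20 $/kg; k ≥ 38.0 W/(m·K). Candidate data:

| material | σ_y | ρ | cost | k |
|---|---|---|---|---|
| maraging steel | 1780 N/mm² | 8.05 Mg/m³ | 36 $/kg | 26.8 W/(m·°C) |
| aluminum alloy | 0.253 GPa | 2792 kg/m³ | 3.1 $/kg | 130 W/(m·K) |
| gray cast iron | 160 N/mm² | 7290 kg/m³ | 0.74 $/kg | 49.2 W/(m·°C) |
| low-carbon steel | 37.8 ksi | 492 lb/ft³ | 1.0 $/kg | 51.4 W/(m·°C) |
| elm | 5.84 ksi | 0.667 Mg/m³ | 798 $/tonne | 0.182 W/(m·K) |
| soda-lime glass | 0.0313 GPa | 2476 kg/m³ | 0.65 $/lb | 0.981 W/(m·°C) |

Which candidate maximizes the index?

Screen on constraints: cost ≤ 20 $/kg; k ≥ 38.0 W/(m·K). Survivors: aluminum alloy, gray cast iron, low-carbon steel.
Putting every candidate on a common basis:
  aluminum alloy: σ_y = 253.0 MPa, ρ = 2792 kg/m³
  gray cast iron: σ_y = 160.0 MPa, ρ = 7290 kg/m³
  low-carbon steel: σ_y = 260.6 MPa, ρ = 7881 kg/m³
  aluminum alloy: M = 90.6 kN·m/kg
  low-carbon steel: M = 33.1 kN·m/kg
  gray cast iron: M = 21.9 kN·m/kg
Aluminum alloy ranks first.

aluminum alloy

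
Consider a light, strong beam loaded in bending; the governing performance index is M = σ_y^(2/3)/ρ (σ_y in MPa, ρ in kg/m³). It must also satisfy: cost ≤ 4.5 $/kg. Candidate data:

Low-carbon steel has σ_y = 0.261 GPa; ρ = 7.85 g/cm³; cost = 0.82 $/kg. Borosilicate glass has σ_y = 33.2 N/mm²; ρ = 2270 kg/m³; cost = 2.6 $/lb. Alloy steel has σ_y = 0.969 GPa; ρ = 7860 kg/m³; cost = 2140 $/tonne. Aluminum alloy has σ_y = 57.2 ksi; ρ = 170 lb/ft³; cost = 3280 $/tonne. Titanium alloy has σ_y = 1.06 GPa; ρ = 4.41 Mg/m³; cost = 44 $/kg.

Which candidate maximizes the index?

Screen on constraints: cost ≤ 4.5 $/kg. Survivors: low-carbon steel, alloy steel, aluminum alloy.
Convert each candidate to consistent units, then evaluate M:
  low-carbon steel: σ_y = 261.0 MPa, ρ = 7850 kg/m³
  alloy steel: σ_y = 969.0 MPa, ρ = 7860 kg/m³
  aluminum alloy: σ_y = 394.4 MPa, ρ = 2723 kg/m³
  aluminum alloy: M = 19.7×10⁻³
  alloy steel: M = 12.5×10⁻³
  low-carbon steel: M = 5.20×10⁻³
Aluminum alloy ranks first.

aluminum alloy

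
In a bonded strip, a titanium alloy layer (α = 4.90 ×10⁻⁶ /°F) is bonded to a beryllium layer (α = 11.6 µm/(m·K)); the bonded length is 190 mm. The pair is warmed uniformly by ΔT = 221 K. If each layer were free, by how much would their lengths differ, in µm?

titanium alloy: α = 4.90×10⁻⁶/°F × 9/5 = 8.82×10⁻⁶/K.
Δα = |8.82 − 11.6|×10⁻⁶/K = 2.78×10⁻⁶/K.
ΔL_mismatch = Δα·L·ΔT = 2.78×10⁻⁶ × 190.0 mm × 221.0 K = 117 µm.

117 µm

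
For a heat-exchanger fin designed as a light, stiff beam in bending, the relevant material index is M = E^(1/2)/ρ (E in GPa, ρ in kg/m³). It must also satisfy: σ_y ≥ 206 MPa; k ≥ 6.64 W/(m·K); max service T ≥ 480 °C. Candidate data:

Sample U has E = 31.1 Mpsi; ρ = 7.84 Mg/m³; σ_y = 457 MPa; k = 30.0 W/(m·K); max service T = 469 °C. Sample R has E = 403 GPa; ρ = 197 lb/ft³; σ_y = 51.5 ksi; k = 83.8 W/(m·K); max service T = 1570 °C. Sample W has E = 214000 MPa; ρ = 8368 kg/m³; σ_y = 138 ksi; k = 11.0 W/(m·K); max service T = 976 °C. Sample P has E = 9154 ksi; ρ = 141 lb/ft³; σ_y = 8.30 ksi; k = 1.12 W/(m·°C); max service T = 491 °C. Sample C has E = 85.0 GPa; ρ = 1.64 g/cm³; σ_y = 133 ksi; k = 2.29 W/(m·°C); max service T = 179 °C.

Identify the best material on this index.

Screen on constraints: σ_y ≥ 206 MPa; k ≥ 6.64 W/(m·K); max service T ≥ 480 °C. Survivors: sample R, sample W.
Convert each candidate to consistent units, then evaluate M:
  sample R: E = 403.0 GPa, ρ = 3156 kg/m³
  sample W: E = 214.0 GPa, ρ = 8368 kg/m³
  sample R: M = 6.36×10⁻³
  sample W: M = 1.75×10⁻³
The maximum is for sample R.

sample R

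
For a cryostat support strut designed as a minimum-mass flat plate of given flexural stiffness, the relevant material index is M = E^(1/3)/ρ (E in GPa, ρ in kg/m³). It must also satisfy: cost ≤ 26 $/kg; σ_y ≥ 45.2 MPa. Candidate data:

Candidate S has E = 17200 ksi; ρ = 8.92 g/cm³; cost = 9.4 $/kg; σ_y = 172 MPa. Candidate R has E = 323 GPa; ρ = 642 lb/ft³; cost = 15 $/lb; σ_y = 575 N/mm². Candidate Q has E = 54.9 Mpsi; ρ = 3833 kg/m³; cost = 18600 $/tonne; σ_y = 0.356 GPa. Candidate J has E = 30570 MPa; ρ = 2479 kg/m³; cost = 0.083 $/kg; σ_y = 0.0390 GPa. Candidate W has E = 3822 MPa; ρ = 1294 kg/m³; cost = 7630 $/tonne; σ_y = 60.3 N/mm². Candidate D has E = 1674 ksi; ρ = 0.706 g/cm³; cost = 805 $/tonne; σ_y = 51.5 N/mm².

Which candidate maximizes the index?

candidate D

Screen on constraints: cost ≤ 26 $/kg; σ_y ≥ 45.2 MPa. Survivors: candidate S, candidate Q, candidate W, candidate D.
In SI units:
  candidate S: E = 118.6 GPa, ρ = 8920 kg/m³
  candidate Q: E = 378.5 GPa, ρ = 3833 kg/m³
  candidate W: E = 3.822 GPa, ρ = 1294 kg/m³
  candidate D: E = 11.54 GPa, ρ = 706.0 kg/m³
  candidate D: M = 3.20×10⁻³
  candidate Q: M = 1.89×10⁻³
  candidate W: M = 1.21×10⁻³
  candidate S: M = 0.551×10⁻³
Candidate D has the largest M.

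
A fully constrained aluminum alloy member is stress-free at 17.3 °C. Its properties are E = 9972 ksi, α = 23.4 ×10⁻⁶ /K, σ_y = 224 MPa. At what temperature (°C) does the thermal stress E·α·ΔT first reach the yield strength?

157 °C

E = 9972 ksi = 68.75 GPa.
E·α·ΔT = 224.0 MPa ⇒ ΔT = 224.0 / (68.75×10³ × 23.4×10⁻⁶) = 139.2 K.
T = 17.3 + 139.2 = 156.5 °C.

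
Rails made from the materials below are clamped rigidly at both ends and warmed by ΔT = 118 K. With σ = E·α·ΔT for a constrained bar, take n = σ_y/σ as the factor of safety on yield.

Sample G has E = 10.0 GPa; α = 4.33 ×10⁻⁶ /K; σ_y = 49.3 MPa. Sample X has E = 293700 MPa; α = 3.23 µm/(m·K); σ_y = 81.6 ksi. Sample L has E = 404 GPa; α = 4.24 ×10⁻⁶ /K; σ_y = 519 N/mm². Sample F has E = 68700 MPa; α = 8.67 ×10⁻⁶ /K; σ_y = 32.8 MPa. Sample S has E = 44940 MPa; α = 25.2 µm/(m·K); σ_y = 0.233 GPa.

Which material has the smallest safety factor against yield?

With everything in SI (GPa, ×10⁻⁶/K, MPa):
  sample G: E = 10.00, α = 4.33, σ_y = 49.30 → σ = 5.11 MPa, n = 9.65
  sample X: E = 293.7, α = 3.23, σ_y = 562.6 → σ = 112 MPa, n = 5.03
  sample L: E = 404.0, α = 4.24, σ_y = 519.0 → σ = 202 MPa, n = 2.57
  sample F: E = 68.70, α = 8.67, σ_y = 32.80 → σ = 70.3 MPa, n = 0.467
  sample S: E = 44.94, α = 25.2, σ_y = 233.0 → σ = 134 MPa, n = 1.74
Sample F has the lowest safety factor, n = 0.467.

sample F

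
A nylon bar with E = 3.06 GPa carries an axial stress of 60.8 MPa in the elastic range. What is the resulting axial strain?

ε = σ/E = 60.8 / 3060 = 0.0199.

0.0199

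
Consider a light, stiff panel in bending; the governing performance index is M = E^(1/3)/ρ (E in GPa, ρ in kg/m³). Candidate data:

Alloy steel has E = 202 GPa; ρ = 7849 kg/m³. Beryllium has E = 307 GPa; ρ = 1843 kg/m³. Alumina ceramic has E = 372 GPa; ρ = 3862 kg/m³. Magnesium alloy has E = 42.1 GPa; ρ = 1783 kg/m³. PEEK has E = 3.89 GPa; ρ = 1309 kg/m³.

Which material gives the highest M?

beryllium

Evaluate M for each candidate:
  beryllium: M = 3.66×10⁻³
  magnesium alloy: M = 1.95×10⁻³
  alumina ceramic: M = 1.86×10⁻³
  PEEK: M = 1.20×10⁻³
  alloy steel: M = 0.748×10⁻³
The maximum is for beryllium.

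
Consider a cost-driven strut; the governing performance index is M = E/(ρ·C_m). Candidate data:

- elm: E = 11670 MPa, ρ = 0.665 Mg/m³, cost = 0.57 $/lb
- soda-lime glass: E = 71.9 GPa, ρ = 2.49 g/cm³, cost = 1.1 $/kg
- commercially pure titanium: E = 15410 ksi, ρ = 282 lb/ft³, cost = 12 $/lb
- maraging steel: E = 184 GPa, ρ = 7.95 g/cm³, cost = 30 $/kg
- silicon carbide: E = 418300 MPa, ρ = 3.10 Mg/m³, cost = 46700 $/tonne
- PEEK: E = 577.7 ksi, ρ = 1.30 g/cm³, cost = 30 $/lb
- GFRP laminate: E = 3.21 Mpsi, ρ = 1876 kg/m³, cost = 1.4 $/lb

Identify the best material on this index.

Convert each candidate to consistent units, then evaluate M:
  elm: E = 11.67 GPa, ρ = 665.0 kg/m³, cost = 1.257 $/kg
  soda-lime glass: E = 71.90 GPa, ρ = 2490 kg/m³, cost = 1.100 $/kg
  commercially pure titanium: E = 106.2 GPa, ρ = 4517 kg/m³, cost = 26.46 $/kg
  maraging steel: E = 184.0 GPa, ρ = 7950 kg/m³, cost = 30.00 $/kg
  silicon carbide: E = 418.3 GPa, ρ = 3100 kg/m³, cost = 46.70 $/kg
  PEEK: E = 3.983 GPa, ρ = 1300 kg/m³, cost = 66.14 $/kg
  GFRP laminate: E = 22.13 GPa, ρ = 1876 kg/m³, cost = 3.086 $/kg
  soda-lime glass: M = 26.3 MN·m per $
  elm: M = 14.0 MN·m per $
  GFRP laminate: M = 3.82 MN·m per $
  silicon carbide: M = 2.89 MN·m per $
  commercially pure titanium: M = 0.889 MN·m per $
  maraging steel: M = 0.771 MN·m per $
  PEEK: M = 0.0463 MN·m per $
Soda-lime glass ranks first.

soda-lime glass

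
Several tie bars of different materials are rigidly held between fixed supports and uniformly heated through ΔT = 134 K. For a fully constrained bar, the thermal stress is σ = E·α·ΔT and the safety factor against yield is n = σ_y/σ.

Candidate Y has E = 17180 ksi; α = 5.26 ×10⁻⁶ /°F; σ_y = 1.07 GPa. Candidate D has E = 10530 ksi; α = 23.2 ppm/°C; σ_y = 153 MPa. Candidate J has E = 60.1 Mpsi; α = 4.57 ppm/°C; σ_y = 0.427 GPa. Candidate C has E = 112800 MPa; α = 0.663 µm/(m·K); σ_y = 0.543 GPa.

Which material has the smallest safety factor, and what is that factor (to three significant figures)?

Converting E to GPa, α to ×10⁻⁶/K, σ_y to MPa, then σ and n for each:
  candidate Y: E = 118.5, α = 9.47, σ_y = 1070 → σ = 150 MPa, n = 7.12
  candidate D: E = 72.60, α = 23.2, σ_y = 153.0 → σ = 226 MPa, n = 0.678
  candidate J: E = 414.4, α = 4.57, σ_y = 427.0 → σ = 254 MPa, n = 1.68
  candidate C: E = 112.8, α = 0.663, σ_y = 543.0 → σ = 10.0 MPa, n = 54.2
Candidate D has the lowest safety factor, n = 0.678.

candidate D, n = 0.678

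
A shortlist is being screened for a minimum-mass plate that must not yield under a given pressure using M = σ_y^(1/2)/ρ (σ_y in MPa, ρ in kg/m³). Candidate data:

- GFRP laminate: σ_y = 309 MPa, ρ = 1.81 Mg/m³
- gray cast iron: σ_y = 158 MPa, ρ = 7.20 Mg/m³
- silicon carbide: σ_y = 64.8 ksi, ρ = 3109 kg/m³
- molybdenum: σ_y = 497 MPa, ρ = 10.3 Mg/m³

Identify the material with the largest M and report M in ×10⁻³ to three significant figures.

Normalizing units and computing the index:
  GFRP laminate: σ_y = 309.0 MPa, ρ = 1810 kg/m³
  gray cast iron: σ_y = 158.0 MPa, ρ = 7200 kg/m³
  silicon carbide: σ_y = 446.8 MPa, ρ = 3109 kg/m³
  molybdenum: σ_y = 497.0 MPa, ρ = 10300 kg/m³
  GFRP laminate: M = 9.71×10⁻³
  silicon carbide: M = 6.80×10⁻³
  molybdenum: M = 2.16×10⁻³
  gray cast iron: M = 1.75×10⁻³
GFRP laminate has the largest M.

GFRP laminate, M = 9.71×10⁻³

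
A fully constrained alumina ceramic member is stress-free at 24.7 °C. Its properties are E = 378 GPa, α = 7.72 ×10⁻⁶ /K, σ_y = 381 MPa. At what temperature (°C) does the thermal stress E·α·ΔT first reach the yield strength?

E·α·ΔT = 381.0 MPa ⇒ ΔT = 381.0 / (378.0×10³ × 7.72×10⁻⁶) = 130.6 K.
T = 24.7 + 130.6 = 155.3 °C.

155 °C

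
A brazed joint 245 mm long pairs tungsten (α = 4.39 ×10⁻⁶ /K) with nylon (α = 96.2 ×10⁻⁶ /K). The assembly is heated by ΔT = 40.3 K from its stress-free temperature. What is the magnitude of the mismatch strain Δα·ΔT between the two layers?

Δα = |4.39 − 96.2|×10⁻⁶/K = 91.8×10⁻⁶/K.
Mismatch strain = Δα·ΔT = 91.8×10⁻⁶ × 40.3 = 3.70×10⁻³.

3.70×10⁻³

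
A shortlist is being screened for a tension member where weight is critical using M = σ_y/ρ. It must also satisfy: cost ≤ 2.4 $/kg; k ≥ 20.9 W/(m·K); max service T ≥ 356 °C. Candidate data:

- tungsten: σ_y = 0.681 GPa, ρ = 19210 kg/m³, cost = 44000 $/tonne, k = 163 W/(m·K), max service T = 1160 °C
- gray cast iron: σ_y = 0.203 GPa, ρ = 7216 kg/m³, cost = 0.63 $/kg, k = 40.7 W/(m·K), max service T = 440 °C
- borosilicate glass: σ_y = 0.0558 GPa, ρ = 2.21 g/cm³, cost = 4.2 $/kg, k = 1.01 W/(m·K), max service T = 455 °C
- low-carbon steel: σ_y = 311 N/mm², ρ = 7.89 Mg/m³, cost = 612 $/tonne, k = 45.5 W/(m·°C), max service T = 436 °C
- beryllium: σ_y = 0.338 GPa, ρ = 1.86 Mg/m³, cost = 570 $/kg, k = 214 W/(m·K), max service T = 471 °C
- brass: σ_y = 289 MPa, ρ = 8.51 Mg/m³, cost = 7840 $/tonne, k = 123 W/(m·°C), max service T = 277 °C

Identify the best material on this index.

Screen on constraints: cost ≤ 2.4 $/kg; k ≥ 20.9 W/(m·K); max service T ≥ 356 °C. Survivors: gray cast iron, low-carbon steel.
After converting to SI:
  gray cast iron: σ_y = 203.0 MPa, ρ = 7216 kg/m³
  low-carbon steel: σ_y = 311.0 MPa, ρ = 7890 kg/m³
  low-carbon steel: M = 39.4 kN·m/kg
  gray cast iron: M = 28.1 kN·m/kg
The maximum is for low-carbon steel.

low-carbon steel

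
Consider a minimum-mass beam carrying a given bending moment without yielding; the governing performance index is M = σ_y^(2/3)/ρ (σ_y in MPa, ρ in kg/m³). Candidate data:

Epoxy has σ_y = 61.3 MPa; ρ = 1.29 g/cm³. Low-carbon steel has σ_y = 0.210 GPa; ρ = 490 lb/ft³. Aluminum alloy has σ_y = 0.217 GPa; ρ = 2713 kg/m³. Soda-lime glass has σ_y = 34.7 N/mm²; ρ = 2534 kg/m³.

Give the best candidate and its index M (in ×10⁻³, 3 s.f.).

aluminum alloy, M = 13.3×10⁻³

After converting to SI:
  epoxy: σ_y = 61.30 MPa, ρ = 1290 kg/m³
  low-carbon steel: σ_y = 210.0 MPa, ρ = 7849 kg/m³
  aluminum alloy: σ_y = 217.0 MPa, ρ = 2713 kg/m³
  soda-lime glass: σ_y = 34.70 MPa, ρ = 2534 kg/m³
  aluminum alloy: M = 13.3×10⁻³
  epoxy: M = 12.1×10⁻³
  low-carbon steel: M = 4.50×10⁻³
  soda-lime glass: M = 4.20×10⁻³
Highest index: aluminum alloy.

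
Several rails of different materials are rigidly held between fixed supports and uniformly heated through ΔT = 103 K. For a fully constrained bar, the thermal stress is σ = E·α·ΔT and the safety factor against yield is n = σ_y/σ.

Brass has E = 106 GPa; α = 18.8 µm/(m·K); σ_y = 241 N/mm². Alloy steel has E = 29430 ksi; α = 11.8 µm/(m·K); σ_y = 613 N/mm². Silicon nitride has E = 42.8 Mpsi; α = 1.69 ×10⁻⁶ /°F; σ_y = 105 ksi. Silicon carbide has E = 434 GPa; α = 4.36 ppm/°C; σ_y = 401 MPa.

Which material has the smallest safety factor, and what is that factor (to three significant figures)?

Per material, after unit conversion:
  brass: E = 106.0, α = 18.8, σ_y = 241.0 → σ = 205 MPa, n = 1.17
  alloy steel: E = 202.9, α = 11.8, σ_y = 613.0 → σ = 247 MPa, n = 2.49
  silicon nitride: E = 295.1, α = 3.04, σ_y = 723.9 → σ = 92.5 MPa, n = 7.83
  silicon carbide: E = 434.0, α = 4.36, σ_y = 401.0 → σ = 195 MPa, n = 2.06
Smallest n: brass with n = 1.17.

brass, n = 1.17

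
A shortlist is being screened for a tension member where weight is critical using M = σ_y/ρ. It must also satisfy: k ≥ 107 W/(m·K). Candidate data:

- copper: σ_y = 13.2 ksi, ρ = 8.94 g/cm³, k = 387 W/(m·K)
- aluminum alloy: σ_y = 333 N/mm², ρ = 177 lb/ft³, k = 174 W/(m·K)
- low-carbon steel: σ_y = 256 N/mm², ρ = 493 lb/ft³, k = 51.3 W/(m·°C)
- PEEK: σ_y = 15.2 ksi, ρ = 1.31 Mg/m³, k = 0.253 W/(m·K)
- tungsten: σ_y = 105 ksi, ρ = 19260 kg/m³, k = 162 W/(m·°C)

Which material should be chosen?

Screen on constraints: k ≥ 107 W/(m·K). Survivors: copper, aluminum alloy, tungsten.
In SI units:
  copper: σ_y = 91.01 MPa, ρ = 8940 kg/m³
  aluminum alloy: σ_y = 333.0 MPa, ρ = 2835 kg/m³
  tungsten: σ_y = 723.9 MPa, ρ = 19260 kg/m³
  aluminum alloy: M = 117 kN·m/kg
  tungsten: M = 37.6 kN·m/kg
  copper: M = 10.2 kN·m/kg
Aluminum alloy ranks first.

aluminum alloy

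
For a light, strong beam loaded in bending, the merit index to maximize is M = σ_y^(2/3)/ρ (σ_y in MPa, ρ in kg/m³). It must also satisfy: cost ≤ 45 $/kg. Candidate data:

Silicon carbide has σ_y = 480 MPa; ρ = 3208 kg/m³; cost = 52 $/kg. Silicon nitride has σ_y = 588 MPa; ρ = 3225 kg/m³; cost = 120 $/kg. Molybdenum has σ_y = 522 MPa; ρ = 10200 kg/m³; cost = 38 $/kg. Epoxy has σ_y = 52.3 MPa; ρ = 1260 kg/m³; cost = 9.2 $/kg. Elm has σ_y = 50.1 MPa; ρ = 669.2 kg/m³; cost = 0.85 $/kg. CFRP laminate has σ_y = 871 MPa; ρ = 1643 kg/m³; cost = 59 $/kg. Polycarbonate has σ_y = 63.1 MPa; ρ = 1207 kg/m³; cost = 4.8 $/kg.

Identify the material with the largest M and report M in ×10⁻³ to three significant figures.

elm, M = 20.3×10⁻³

Screen on constraints: cost ≤ 45 $/kg. Survivors: molybdenum, epoxy, elm, polycarbonate.
Computing M directly (units already consistent):
  elm: M = 20.3×10⁻³
  polycarbonate: M = 13.1×10⁻³
  epoxy: M = 11.1×10⁻³
  molybdenum: M = 6.36×10⁻³
Highest index: elm.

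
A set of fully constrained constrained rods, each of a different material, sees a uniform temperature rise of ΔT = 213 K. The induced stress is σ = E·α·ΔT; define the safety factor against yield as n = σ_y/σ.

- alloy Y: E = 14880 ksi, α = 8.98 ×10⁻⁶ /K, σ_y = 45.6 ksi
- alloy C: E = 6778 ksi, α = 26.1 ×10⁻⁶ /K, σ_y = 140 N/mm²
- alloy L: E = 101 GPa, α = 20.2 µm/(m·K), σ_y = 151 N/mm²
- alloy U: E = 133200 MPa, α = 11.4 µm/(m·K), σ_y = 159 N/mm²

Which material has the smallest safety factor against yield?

alloy L

In consistent units (E in GPa, α in ×10⁻⁶/K, σ_y in MPa):
  alloy Y: E = 102.6, α = 8.98, σ_y = 314.4 → σ = 196 MPa, n = 1.60
  alloy C: E = 46.73, α = 26.1, σ_y = 140.0 → σ = 260 MPa, n = 0.539
  alloy L: E = 101.0, α = 20.2, σ_y = 151.0 → σ = 435 MPa, n = 0.347
  alloy U: E = 133.2, α = 11.4, σ_y = 159.0 → σ = 323 MPa, n = 0.492
The minimum is alloy L at n = 0.347.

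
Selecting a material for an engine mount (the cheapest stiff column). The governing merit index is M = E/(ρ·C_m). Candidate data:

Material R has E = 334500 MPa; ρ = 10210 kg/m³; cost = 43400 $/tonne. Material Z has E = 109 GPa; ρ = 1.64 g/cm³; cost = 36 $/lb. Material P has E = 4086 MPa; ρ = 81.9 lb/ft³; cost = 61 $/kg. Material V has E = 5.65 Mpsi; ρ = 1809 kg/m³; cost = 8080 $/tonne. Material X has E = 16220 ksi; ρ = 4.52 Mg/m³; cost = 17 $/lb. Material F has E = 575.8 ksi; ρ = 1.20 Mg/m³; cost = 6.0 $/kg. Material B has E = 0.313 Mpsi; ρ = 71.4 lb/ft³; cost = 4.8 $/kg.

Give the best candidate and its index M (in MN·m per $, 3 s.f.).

In SI units:
  material R: E = 334.5 GPa, ρ = 10210 kg/m³, cost = 43.40 $/kg
  material Z: E = 109.0 GPa, ρ = 1640 kg/m³, cost = 79.37 $/kg
  material P: E = 4.086 GPa, ρ = 1312 kg/m³, cost = 61.00 $/kg
  material V: E = 38.96 GPa, ρ = 1809 kg/m³, cost = 8.080 $/kg
  material X: E = 111.8 GPa, ρ = 4520 kg/m³, cost = 37.48 $/kg
  material F: E = 3.970 GPa, ρ = 1200 kg/m³, cost = 6.000 $/kg
  material B: E = 2.158 GPa, ρ = 1144 kg/m³, cost = 4.800 $/kg
  material V: M = 2.67 MN·m per $
  material Z: M = 0.837 MN·m per $
  material R: M = 0.755 MN·m per $
  material X: M = 0.660 MN·m per $
  material F: M = 0.551 MN·m per $
  material B: M = 0.393 MN·m per $
  material P: M = 0.0511 MN·m per $
The maximum is for material V.

material V, M = 2.67 MN·m per $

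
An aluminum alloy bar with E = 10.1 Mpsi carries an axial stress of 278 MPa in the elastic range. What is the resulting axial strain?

E = 10.1 Mpsi = 69.64 GPa = 69640 MPa.
ε = σ/E = 278 / 69640 = 3.99×10⁻³.

3.99×10⁻³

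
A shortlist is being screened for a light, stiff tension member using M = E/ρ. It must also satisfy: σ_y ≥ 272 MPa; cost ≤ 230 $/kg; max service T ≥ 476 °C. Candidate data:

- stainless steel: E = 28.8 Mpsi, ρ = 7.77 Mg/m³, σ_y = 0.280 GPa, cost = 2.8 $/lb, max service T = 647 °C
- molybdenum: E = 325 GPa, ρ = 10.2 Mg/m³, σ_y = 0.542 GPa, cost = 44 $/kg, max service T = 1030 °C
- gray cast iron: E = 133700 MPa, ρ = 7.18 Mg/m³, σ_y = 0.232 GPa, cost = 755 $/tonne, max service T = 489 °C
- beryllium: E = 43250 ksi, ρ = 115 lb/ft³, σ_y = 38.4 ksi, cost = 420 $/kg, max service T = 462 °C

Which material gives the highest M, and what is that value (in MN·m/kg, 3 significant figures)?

molybdenum, M = 31.9 MN·m/kg

Screen on constraints: σ_y ≥ 272 MPa; cost ≤ 230 $/kg; max service T ≥ 476 °C. Survivors: stainless steel, molybdenum.
Putting every candidate on a common basis:
  stainless steel: E = 198.6 GPa, ρ = 7770 kg/m³
  molybdenum: E = 325.0 GPa, ρ = 10200 kg/m³
  molybdenum: M = 31.9 MN·m/kg
  stainless steel: M = 25.6 MN·m/kg
The maximum is for molybdenum.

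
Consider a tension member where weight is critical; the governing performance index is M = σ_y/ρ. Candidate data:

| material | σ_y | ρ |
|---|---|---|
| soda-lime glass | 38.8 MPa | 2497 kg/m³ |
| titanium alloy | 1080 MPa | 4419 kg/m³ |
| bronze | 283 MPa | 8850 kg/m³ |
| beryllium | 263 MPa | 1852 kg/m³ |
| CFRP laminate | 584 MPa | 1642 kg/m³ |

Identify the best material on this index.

CFRP laminate

Computing M directly (units already consistent):
  CFRP laminate: M = 356 kN·m/kg
  titanium alloy: M = 244 kN·m/kg
  beryllium: M = 142 kN·m/kg
  bronze: M = 32.0 kN·m/kg
  soda-lime glass: M = 15.5 kN·m/kg
CFRP laminate has the largest M.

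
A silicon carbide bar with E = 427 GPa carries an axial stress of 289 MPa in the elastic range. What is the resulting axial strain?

6.77×10⁻⁴

ε = σ/E = 289 / 427000 = 6.77×10⁻⁴.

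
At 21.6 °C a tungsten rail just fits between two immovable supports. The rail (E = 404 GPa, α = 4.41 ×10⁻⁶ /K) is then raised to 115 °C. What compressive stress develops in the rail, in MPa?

ΔT = 93.40 K. Constrained thermal stress σ = E·α·ΔT = 404.0×10³ MPa × 4.41×10⁻⁶ × 93.40 = 166 MPa (compressive).

166 MPa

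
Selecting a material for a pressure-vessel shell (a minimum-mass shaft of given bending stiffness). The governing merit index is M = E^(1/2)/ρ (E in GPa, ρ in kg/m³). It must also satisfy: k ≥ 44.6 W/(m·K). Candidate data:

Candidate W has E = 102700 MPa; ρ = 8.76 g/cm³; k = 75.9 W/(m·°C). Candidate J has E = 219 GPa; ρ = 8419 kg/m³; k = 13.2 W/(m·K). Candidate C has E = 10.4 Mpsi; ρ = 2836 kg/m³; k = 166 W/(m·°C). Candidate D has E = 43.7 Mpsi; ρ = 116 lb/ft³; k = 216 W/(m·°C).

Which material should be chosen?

Screen on constraints: k ≥ 44.6 W/(m·K). Survivors: candidate W, candidate C, candidate D.
Convert each candidate to consistent units, then evaluate M:
  candidate W: E = 102.7 GPa, ρ = 8760 kg/m³
  candidate C: E = 71.71 GPa, ρ = 2836 kg/m³
  candidate D: E = 301.3 GPa, ρ = 1858 kg/m³
  candidate D: M = 9.34×10⁻³
  candidate C: M = 2.99×10⁻³
  candidate W: M = 1.16×10⁻³
The maximum is for candidate D.

candidate D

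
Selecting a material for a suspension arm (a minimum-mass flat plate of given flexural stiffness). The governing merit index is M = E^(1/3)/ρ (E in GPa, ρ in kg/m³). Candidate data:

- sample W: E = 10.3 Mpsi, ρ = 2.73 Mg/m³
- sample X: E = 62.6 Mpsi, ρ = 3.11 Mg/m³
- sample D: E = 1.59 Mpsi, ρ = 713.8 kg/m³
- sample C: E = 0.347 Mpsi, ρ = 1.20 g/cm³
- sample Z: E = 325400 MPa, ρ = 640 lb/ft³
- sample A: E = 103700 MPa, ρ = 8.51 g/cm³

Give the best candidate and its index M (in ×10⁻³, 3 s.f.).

sample D, M = 3.11×10⁻³

In SI units:
  sample W: E = 71.02 GPa, ρ = 2730 kg/m³
  sample X: E = 431.6 GPa, ρ = 3110 kg/m³
  sample D: E = 10.96 GPa, ρ = 713.8 kg/m³
  sample C: E = 2.392 GPa, ρ = 1200 kg/m³
  sample Z: E = 325.4 GPa, ρ = 10250 kg/m³
  sample A: E = 103.7 GPa, ρ = 8510 kg/m³
  sample D: M = 3.11×10⁻³
  sample X: M = 2.43×10⁻³
  sample W: M = 1.52×10⁻³
  sample C: M = 1.11×10⁻³
  sample Z: M = 0.671×10⁻³
  sample A: M = 0.552×10⁻³
Highest index: sample D.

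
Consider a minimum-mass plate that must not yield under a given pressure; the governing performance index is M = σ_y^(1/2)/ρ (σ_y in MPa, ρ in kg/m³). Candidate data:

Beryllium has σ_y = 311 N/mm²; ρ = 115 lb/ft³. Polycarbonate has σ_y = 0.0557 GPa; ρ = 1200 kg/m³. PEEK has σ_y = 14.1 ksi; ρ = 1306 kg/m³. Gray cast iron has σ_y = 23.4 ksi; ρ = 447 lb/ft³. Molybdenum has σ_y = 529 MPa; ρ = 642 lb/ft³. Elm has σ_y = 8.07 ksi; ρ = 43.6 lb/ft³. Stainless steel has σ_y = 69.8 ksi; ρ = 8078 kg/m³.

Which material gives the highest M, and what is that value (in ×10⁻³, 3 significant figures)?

elm, M = 10.7×10⁻³

Convert each candidate to consistent units, then evaluate M:
  beryllium: σ_y = 311.0 MPa, ρ = 1842 kg/m³
  polycarbonate: σ_y = 55.70 MPa, ρ = 1200 kg/m³
  PEEK: σ_y = 97.22 MPa, ρ = 1306 kg/m³
  gray cast iron: σ_y = 161.3 MPa, ρ = 7160 kg/m³
  molybdenum: σ_y = 529.0 MPa, ρ = 10280 kg/m³
  elm: σ_y = 55.64 MPa, ρ = 698.4 kg/m³
  stainless steel: σ_y = 481.3 MPa, ρ = 8078 kg/m³
  elm: M = 10.7×10⁻³
  beryllium: M = 9.57×10⁻³
  PEEK: M = 7.55×10⁻³
  polycarbonate: M = 6.22×10⁻³
  stainless steel: M = 2.72×10⁻³
  molybdenum: M = 2.24×10⁻³
  gray cast iron: M = 1.77×10⁻³
The maximum is for elm.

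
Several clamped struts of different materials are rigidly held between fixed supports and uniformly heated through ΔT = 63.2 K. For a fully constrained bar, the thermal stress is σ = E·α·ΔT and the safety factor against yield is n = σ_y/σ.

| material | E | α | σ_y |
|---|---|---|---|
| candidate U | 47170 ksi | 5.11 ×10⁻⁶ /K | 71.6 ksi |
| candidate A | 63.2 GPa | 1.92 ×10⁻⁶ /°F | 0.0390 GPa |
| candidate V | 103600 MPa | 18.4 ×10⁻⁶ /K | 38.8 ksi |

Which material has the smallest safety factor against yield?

Per material, after unit conversion:
  candidate U: E = 325.2, α = 5.11, σ_y = 493.7 → σ = 105 MPa, n = 4.70
  candidate A: E = 63.20, α = 3.46, σ_y = 39.00 → σ = 13.8 MPa, n = 2.83
  candidate V: E = 103.6, α = 18.4, σ_y = 267.5 → σ = 120 MPa, n = 2.22
The minimum is candidate V at n = 2.22.

candidate V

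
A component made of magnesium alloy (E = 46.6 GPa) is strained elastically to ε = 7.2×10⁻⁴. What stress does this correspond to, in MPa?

σ = E·ε = 46600 MPa × 7.2×10⁻⁴ = 33.6 MPa.

33.6 MPa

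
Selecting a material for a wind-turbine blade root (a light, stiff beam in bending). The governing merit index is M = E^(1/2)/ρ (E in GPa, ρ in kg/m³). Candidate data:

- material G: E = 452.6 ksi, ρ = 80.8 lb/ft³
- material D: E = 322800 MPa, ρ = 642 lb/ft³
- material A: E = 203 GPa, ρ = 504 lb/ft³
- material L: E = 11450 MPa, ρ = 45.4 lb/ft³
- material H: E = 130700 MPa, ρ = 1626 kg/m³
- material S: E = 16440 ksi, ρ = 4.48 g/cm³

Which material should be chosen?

Normalizing units and computing the index:
  material G: E = 3.121 GPa, ρ = 1294 kg/m³
  material D: E = 322.8 GPa, ρ = 10280 kg/m³
  material A: E = 203.0 GPa, ρ = 8073 kg/m³
  material L: E = 11.45 GPa, ρ = 727.2 kg/m³
  material H: E = 130.7 GPa, ρ = 1626 kg/m³
  material S: E = 113.3 GPa, ρ = 4480 kg/m³
  material H: M = 7.03×10⁻³
  material L: M = 4.65×10⁻³
  material S: M = 2.38×10⁻³
  material A: M = 1.76×10⁻³
  material D: M = 1.75×10⁻³
  material G: M = 1.36×10⁻³
Material H ranks first.

material H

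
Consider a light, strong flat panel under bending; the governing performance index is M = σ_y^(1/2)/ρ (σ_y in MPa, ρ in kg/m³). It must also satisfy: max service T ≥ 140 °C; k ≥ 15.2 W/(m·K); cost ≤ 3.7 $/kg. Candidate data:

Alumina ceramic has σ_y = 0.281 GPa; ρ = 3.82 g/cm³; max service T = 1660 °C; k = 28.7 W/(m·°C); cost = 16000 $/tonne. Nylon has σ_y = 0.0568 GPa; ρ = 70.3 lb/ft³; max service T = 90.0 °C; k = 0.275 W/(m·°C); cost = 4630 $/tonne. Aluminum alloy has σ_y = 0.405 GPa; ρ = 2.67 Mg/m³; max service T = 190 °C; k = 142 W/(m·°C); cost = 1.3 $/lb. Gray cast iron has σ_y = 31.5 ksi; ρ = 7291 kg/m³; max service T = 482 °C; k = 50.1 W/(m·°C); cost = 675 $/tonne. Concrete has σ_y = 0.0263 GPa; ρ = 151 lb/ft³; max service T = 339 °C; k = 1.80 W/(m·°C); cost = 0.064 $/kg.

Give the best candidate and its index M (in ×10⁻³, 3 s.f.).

Screen on constraints: max service T ≥ 140 °C; k ≥ 15.2 W/(m·K); cost ≤ 3.7 $/kg. Survivors: aluminum alloy, gray cast iron.
Normalizing units and computing the index:
  aluminum alloy: σ_y = 405.0 MPa, ρ = 2670 kg/m³
  gray cast iron: σ_y = 217.2 MPa, ρ = 7291 kg/m³
  aluminum alloy: M = 7.54×10⁻³
  gray cast iron: M = 2.02×10⁻³
Highest index: aluminum alloy.

aluminum alloy, M = 7.54×10⁻³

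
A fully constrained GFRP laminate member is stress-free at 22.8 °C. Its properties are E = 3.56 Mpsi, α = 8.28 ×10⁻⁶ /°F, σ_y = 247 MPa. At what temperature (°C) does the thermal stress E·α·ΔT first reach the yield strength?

698 °C

E = 3.56 Mpsi = 24.55 GPa.
α = 8.28×10⁻⁶/°F × 9/5 = 14.9×10⁻⁶/K.
E·α·ΔT = 247.0 MPa ⇒ ΔT = 247.0 / (24.55×10³ × 14.9×10⁻⁶) = 675.2 K.
T = 22.8 + 675.2 = 698.0 °C.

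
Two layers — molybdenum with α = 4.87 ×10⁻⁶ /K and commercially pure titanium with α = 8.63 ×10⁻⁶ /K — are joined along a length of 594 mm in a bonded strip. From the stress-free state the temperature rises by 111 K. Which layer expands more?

α(molybdenum) = 4.87×10⁻⁶/K vs α(commercially pure titanium) = 8.63×10⁻⁶/K.
Higher α expands more for the same ΔT: commercially pure titanium.

commercially pure titanium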